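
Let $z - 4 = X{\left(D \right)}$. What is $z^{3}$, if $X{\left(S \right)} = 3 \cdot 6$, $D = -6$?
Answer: $10648$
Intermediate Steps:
$X{\left(S \right)} = 18$
$z = 22$ ($z = 4 + 18 = 22$)
$z^{3} = 22^{3} = 10648$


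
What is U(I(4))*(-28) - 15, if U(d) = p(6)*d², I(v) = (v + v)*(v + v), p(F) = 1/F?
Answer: -57389/3 ≈ -19130.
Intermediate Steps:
I(v) = 4*v² (I(v) = (2*v)*(2*v) = 4*v²)
U(d) = d²/6
U(I(4))*(-28) - 15 = ((4*4²)²/6)*(-28) - 15 = ((4*16)²/6)*(-28) - 15 = ((⅙)*64²)*(-28) - 15 = ((⅙)*4096)*(-28) - 15 = (2048/3)*(-28) - 15 = -57344/3 - 15 = -57389/3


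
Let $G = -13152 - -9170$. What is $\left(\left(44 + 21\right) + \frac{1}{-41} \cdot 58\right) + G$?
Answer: $- \frac{160655}{41} \approx -3918.4$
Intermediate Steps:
$G = -3982$ ($G = -13152 + 9170 = -3982$)
$\left(\left(44 + 21\right) + \frac{1}{-41} \cdot 58\right) + G = \left(\left(44 + 21\right) + \frac{1}{-41} \cdot 58\right) - 3982 = \left(65 - \frac{58}{41}\right) - 3982 = \frac{2607}{41} - 3982 = - \frac{160655}{41}$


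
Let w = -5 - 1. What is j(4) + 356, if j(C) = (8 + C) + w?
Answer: 362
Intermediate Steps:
w = -6
j(C) = 2 + C (j(C) = (8 + C) - 6 = 2 + C)
j(4) + 356 = (2 + 4) + 356 = 6 + 356 = 362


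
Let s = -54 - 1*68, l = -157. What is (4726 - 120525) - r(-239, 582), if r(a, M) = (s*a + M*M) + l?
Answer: -483524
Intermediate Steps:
s = -122 (s = -54 - 68 = -122)
r(a, M) = -157 + M² - 122*a (r(a, M) = (-122*a + M*M) - 157 = (-122*a + M²) - 157 = (M² - 122*a) - 157 = -157 + M² - 122*a)
(4726 - 120525) - r(-239, 582) = (4726 - 120525) - (-157 + 582² - 122*(-239)) = -115799 - (-157 + 338724 + 29158) = -115799 - 1*367725 = -115799 - 367725 = -483524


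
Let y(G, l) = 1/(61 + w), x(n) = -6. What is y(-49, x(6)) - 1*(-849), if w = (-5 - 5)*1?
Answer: 43300/51 ≈ 849.02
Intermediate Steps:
w = -10 (w = -10*1 = -10)
y(G, l) = 1/51 (y(G, l) = 1/(61 - 10) = 1/51)
y(-49, x(6)) - 1*(-849) = 1/51 - 1*(-849) = 1/51 + 849 = 43300/51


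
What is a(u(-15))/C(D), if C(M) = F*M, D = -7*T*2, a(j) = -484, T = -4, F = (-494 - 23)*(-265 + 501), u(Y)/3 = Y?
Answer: 11/155288 ≈ 7.0836e-5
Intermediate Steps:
u(Y) = 3*Y
F = -122012 (F = -517*236 = -122012)
D = 56 (D = -7*(-4)*2 = 28*2 = 56)
C(M) = -122012*M
a(u(-15))/C(D) = -484/((-122012*56)) = -484/(-6832672) = -484*(-1/6832672) = 11/155288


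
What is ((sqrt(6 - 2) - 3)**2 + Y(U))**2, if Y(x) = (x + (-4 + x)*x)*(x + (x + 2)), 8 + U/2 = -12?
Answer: 17998637281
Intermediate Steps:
U = -40 (U = -16 + 2*(-12) = -16 - 24 = -40)
Y(x) = (2 + 2*x)*(x + x*(-4 + x)) (Y(x) = (x + x*(-4 + x))*(x + (2 + x)) = (x + x*(-4 + x))*(2 + 2*x) = (2 + 2*x)*(x + x*(-4 + x)))
((sqrt(6 - 2) - 3)**2 + Y(U))**2 = ((sqrt(6 - 2) - 3)**2 + 2*(-40)*(-3 + (-40)**2 - 2*(-40)))**2 = ((sqrt(4) - 3)**2 + 2*(-40)*(-3 + 1600 + 80))**2 = ((2 - 3)**2 + 2*(-40)*1677)**2 = ((-1)**2 - 134160)**2 = (1 - 134160)**2 = (-134159)**2 = 17998637281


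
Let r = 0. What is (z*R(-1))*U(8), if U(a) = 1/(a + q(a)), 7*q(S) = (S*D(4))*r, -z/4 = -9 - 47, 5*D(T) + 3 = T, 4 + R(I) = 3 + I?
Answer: -56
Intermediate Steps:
R(I) = -1 + I (R(I) = -4 + (3 + I) = -1 + I)
D(T) = -⅗ + T/5
z = 224 (z = -4*(-9 - 47) = -4*(-56) = 224)
q(S) = 0 (q(S) = ((S*(-⅗ + (⅕)*4))*0)/7 = ((S*(-⅗ + ⅘))*0)/7 = ((S*(⅕))*0)/7 = ((S/5)*0)/7 = (⅐)*0 = 0)
U(a) = 1/a (U(a) = 1/(a + 0) = 1/a)
(z*R(-1))*U(8) = (224*(-1 - 1))/8 = (224*(-2))*(⅛) = -448*⅛ = -56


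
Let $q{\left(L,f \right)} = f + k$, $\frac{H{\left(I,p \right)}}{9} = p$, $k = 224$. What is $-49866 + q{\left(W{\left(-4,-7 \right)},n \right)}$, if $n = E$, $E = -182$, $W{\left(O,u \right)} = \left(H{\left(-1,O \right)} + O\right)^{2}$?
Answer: $-49824$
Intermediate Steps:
$H{\left(I,p \right)} = 9 p$
$W{\left(O,u \right)} = 100 O^{2}$ ($W{\left(O,u \right)} = \left(9 O + O\right)^{2} = \left(10 O\right)^{2} = 100 O^{2}$)
$n = -182$
$q{\left(L,f \right)} = 224 + f$ ($q{\left(L,f \right)} = f + 224 = 224 + f$)
$-49866 + q{\left(W{\left(-4,-7 \right)},n \right)} = -49866 + \left(224 - 182\right) = -49866 + 42 = -49824$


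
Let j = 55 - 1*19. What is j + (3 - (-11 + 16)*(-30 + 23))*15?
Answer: 606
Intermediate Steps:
j = 36 (j = 55 - 19 = 36)
j + (3 - (-11 + 16)*(-30 + 23))*15 = 36 + (3 - (-11 + 16)*(-30 + 23))*15 = 36 + (3 - 5*(-7))*15 = 36 + (3 - 1*(-35))*15 = 36 + (3 + 35)*15 = 36 + 38*15 = 36 + 570 = 606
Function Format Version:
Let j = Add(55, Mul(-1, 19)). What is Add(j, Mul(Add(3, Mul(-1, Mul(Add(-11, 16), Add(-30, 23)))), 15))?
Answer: 606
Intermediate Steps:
j = 36 (j = Add(55, -19) = 36)
Add(j, Mul(Add(3, Mul(-1, Mul(Add(-11, 16), Add(-30, 23)))), 15)) = Add(36, Mul(Add(3, Mul(-1, Mul(Add(-11, 16), Add(-30, 23)))), 15)) = Add(36, Mul(Add(3, Mul(-1, Mul(5, -7))), 15)) = Add(36, Mul(Add(3, Mul(-1, -35)), 15)) = Add(36, Mul(Add(3, 35), 15)) = Add(36, Mul(38, 15)) = Add(36, 570) = 606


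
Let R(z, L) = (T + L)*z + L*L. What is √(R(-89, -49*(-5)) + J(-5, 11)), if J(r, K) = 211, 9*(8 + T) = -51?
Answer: √356826/3 ≈ 199.12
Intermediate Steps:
T = -41/3 (T = -8 + (⅑)*(-51) = -8 - 17/3 = -41/3 ≈ -13.667)
R(z, L) = L² + z*(-41/3 + L) (R(z, L) = (-41/3 + L)*z + L*L = z*(-41/3 + L) + L² = L² + z*(-41/3 + L))
√(R(-89, -49*(-5)) + J(-5, 11)) = √(((-49*(-5))² - 41/3*(-89) - 49*(-5)*(-89)) + 211) = √((245² + 3649/3 + 245*(-89)) + 211) = √((60025 + 3649/3 - 21805) + 211) = √(118309/3 + 211) = √(118942/3) = √356826/3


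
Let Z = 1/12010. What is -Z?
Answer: -1/12010 ≈ -8.3264e-5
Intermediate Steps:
Z = 1/12010 ≈ 8.3264e-5
-Z = -1*1/12010 = -1/12010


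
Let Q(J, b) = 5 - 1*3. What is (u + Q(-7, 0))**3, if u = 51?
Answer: 148877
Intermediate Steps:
Q(J, b) = 2 (Q(J, b) = 5 - 3 = 2)
(u + Q(-7, 0))**3 = (51 + 2)**3 = 53**3 = 148877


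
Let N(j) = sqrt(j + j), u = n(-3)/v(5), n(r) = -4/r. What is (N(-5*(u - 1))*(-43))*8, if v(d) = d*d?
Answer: -344*sqrt(2130)/15 ≈ -1058.4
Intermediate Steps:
v(d) = d**2
u = 4/75 (u = (-4/(-3))/(5**2) = -4*(-1/3)/25 = (4/3)*(1/25) = 4/75 ≈ 0.053333)
N(j) = sqrt(2)*sqrt(j) (N(j) = sqrt(2*j) = sqrt(2)*sqrt(j))
(N(-5*(u - 1))*(-43))*8 = ((sqrt(2)*sqrt(-5*(4/75 - 1)))*(-43))*8 = ((sqrt(2)*sqrt(-5*(-71/75)))*(-43))*8 = ((sqrt(2)*sqrt(71/15))*(-43))*8 = ((sqrt(2)*(sqrt(1065)/15))*(-43))*8 = ((sqrt(2130)/15)*(-43))*8 = -43*sqrt(2130)/15*8 = -344*sqrt(2130)/15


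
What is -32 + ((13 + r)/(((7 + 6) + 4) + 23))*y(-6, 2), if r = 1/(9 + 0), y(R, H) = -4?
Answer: -1499/45 ≈ -33.311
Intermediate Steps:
r = ⅑ (r = 1/9 = ⅑ ≈ 0.11111)
-32 + ((13 + r)/(((7 + 6) + 4) + 23))*y(-6, 2) = -32 + ((13 + ⅑)/(((7 + 6) + 4) + 23))*(-4) = -32 + (118/(9*((13 + 4) + 23)))*(-4) = -32 + (118/(9*(17 + 23)))*(-4) = -32 + ((118/9)/40)*(-4) = -32 + ((118/9)*(1/40))*(-4) = -32 + (59/180)*(-4) = -32 - 59/45 = -1499/45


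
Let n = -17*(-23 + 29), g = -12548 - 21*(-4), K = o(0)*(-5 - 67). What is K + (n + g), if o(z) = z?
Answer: -12566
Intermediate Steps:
K = 0 (K = 0*(-5 - 67) = 0*(-72) = 0)
g = -12464 (g = -12548 - 1*(-84) = -12548 + 84 = -12464)
n = -102 (n = -17*6 = -102)
K + (n + g) = 0 + (-102 - 12464) = 0 - 12566 = -12566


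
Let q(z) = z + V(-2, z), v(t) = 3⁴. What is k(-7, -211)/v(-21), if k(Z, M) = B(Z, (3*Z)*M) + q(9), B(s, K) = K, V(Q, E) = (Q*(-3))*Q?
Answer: 164/3 ≈ 54.667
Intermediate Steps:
V(Q, E) = -3*Q² (V(Q, E) = (-3*Q)*Q = -3*Q²)
v(t) = 81
q(z) = -12 + z (q(z) = z - 3*(-2)² = z - 3*4 = z - 12 = -12 + z)
k(Z, M) = -3 + 3*M*Z (k(Z, M) = (3*Z)*M + (-12 + 9) = 3*M*Z - 3 = -3 + 3*M*Z)
k(-7, -211)/v(-21) = (-3 + 3*(-211)*(-7))/81 = (-3 + 4431)*(1/81) = 4428*(1/81) = 164/3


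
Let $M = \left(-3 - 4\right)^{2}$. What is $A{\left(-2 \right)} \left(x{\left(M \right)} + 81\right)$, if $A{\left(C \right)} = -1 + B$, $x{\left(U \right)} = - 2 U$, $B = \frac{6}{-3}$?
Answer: $51$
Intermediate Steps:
$B = -2$ ($B = 6 \left(- \frac{1}{3}\right) = -2$)
$M = 49$ ($M = \left(-7\right)^{2} = 49$)
$A{\left(C \right)} = -3$ ($A{\left(C \right)} = -1 - 2 = -3$)
$A{\left(-2 \right)} \left(x{\left(M \right)} + 81\right) = - 3 \left(\left(-2\right) 49 + 81\right) = - 3 \left(-98 + 81\right) = \left(-3\right) \left(-17\right) = 51$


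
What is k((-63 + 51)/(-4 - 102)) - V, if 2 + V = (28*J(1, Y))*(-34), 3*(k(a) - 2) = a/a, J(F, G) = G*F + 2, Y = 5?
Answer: 20005/3 ≈ 6668.3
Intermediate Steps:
J(F, G) = 2 + F*G (J(F, G) = F*G + 2 = 2 + F*G)
k(a) = 7/3 (k(a) = 2 + (a/a)/3 = 2 + (⅓)*1 = 2 + ⅓ = 7/3)
V = -6666 (V = -2 + (28*(2 + 1*5))*(-34) = -2 + (28*(2 + 5))*(-34) = -2 + (28*7)*(-34) = -2 + 196*(-34) = -2 - 6664 = -6666)
k((-63 + 51)/(-4 - 102)) - V = 7/3 - 1*(-6666) = 7/3 + 6666 = 20005/3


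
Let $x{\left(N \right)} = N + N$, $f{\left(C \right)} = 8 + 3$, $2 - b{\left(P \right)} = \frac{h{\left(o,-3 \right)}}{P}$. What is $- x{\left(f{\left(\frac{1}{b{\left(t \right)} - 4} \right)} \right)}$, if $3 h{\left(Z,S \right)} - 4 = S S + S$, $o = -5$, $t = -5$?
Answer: $-22$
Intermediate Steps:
$h{\left(Z,S \right)} = \frac{4}{3} + \frac{S}{3} + \frac{S^{2}}{3}$ ($h{\left(Z,S \right)} = \frac{4}{3} + \frac{S S + S}{3} = \frac{4}{3} + \frac{S^{2} + S}{3} = \frac{4}{3} + \frac{S + S^{2}}{3} = \frac{4}{3} + \left(\frac{S}{3} + \frac{S^{2}}{3}\right) = \frac{4}{3} + \frac{S}{3} + \frac{S^{2}}{3}$)
$b{\left(P \right)} = 2 - \frac{10}{3 P}$ ($b{\left(P \right)} = 2 - \frac{\frac{4}{3} + \frac{1}{3} \left(-3\right) + \frac{\left(-3\right)^{2}}{3}}{P} = 2 - \frac{\frac{4}{3} - 1 + \frac{1}{3} \cdot 9}{P} = 2 - \frac{\frac{4}{3} - 1 + 3}{P} = 2 - \frac{10}{3 P}$)
$f{\left(C \right)} = 11$
$x{\left(N \right)} = 2 N$
$- x{\left(f{\left(\frac{1}{b{\left(t \right)} - 4} \right)} \right)} = - 2 \cdot 11 = \left(-1\right) 22 = -22$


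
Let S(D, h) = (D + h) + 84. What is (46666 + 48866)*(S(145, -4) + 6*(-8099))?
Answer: -4620787308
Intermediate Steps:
S(D, h) = 84 + D + h
(46666 + 48866)*(S(145, -4) + 6*(-8099)) = (46666 + 48866)*((84 + 145 - 4) + 6*(-8099)) = 95532*(225 - 48594) = 95532*(-48369) = -4620787308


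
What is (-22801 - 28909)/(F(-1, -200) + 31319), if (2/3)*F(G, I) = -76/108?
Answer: -930780/563723 ≈ -1.6511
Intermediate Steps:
F(G, I) = -19/18 (F(G, I) = 3*(-76/108)/2 = 3*(-76*1/108)/2 = (3/2)*(-19/27) = -19/18)
(-22801 - 28909)/(F(-1, -200) + 31319) = (-22801 - 28909)/(-19/18 + 31319) = -51710/563723/18 = -51710*18/563723 = -930780/563723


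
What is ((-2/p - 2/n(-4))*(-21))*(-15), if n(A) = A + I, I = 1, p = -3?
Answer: 420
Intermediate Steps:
n(A) = 1 + A (n(A) = A + 1 = 1 + A)
((-2/p - 2/n(-4))*(-21))*(-15) = ((-2/(-3) - 2/(1 - 4))*(-21))*(-15) = ((-2*(-⅓) - 2/(-3))*(-21))*(-15) = ((⅔ - 2*(-⅓))*(-21))*(-15) = ((⅔ + ⅔)*(-21))*(-15) = ((4/3)*(-21))*(-15) = -28*(-15) = 420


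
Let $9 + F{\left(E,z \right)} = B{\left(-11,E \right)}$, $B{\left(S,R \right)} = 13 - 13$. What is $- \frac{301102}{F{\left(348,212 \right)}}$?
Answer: $\frac{301102}{9} \approx 33456.0$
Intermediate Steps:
$B{\left(S,R \right)} = 0$ ($B{\left(S,R \right)} = 13 - 13 = 0$)
$F{\left(E,z \right)} = -9$ ($F{\left(E,z \right)} = -9 + 0 = -9$)
$- \frac{301102}{F{\left(348,212 \right)}} = - \frac{301102}{-9} = \left(-301102\right) \left(- \frac{1}{9}\right) = \frac{301102}{9}$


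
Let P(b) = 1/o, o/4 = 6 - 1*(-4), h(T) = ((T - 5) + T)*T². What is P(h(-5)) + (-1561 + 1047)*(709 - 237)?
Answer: -9704319/40 ≈ -2.4261e+5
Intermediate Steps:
h(T) = T²*(-5 + 2*T) (h(T) = ((-5 + T) + T)*T² = (-5 + 2*T)*T² = T²*(-5 + 2*T))
o = 40 (o = 4*(6 - 1*(-4)) = 4*(6 + 4) = 4*10 = 40)
P(b) = 1/40
P(h(-5)) + (-1561 + 1047)*(709 - 237) = 1/40 + (-1561 + 1047)*(709 - 237) = 1/40 - 514*472 = 1/40 - 242608 = -9704319/40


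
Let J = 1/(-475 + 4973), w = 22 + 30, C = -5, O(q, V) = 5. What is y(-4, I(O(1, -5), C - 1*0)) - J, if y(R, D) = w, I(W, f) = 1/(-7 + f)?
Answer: 233895/4498 ≈ 52.000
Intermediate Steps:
w = 52
J = 1/4498 ≈ 0.00022232
y(R, D) = 52
y(-4, I(O(1, -5), C - 1*0)) - J = 52 - 1*1/4498 = 52 - 1/4498 = 233895/4498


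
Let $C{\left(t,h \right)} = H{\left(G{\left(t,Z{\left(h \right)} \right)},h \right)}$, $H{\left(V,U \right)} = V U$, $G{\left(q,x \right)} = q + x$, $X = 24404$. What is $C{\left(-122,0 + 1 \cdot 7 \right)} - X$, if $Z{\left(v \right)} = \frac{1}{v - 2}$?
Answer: $- \frac{126283}{5} \approx -25257.0$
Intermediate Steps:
$Z{\left(v \right)} = \frac{1}{-2 + v}$
$H{\left(V,U \right)} = U V$
$C{\left(t,h \right)} = h \left(t + \frac{1}{-2 + h}\right)$
$C{\left(-122,0 + 1 \cdot 7 \right)} - X = \frac{\left(0 + 1 \cdot 7\right) \left(1 - 122 \left(-2 + \left(0 + 1 \cdot 7\right)\right)\right)}{-2 + \left(0 + 1 \cdot 7\right)} - 24404 = \frac{\left(0 + 7\right) \left(1 - 122 \left(-2 + \left(0 + 7\right)\right)\right)}{-2 + \left(0 + 7\right)} - 24404 = \frac{7 \left(1 - 122 \left(-2 + 7\right)\right)}{-2 + 7} - 24404 = \frac{7 \left(1 - 610\right)}{5} - 24404 = 7 \cdot \frac{1}{5} \left(1 - 610\right) - 24404 = 7 \cdot \frac{1}{5} \left(-609\right) - 24404 = - \frac{4263}{5} - 24404 = - \frac{126283}{5}$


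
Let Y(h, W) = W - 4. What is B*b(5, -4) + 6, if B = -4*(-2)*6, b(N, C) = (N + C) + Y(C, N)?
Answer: 102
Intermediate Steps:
Y(h, W) = -4 + W
b(N, C) = -4 + C + 2*N (b(N, C) = (N + C) + (-4 + N) = (C + N) + (-4 + N) = -4 + C + 2*N)
B = 48 (B = 8*6 = 48)
B*b(5, -4) + 6 = 48*(-4 - 4 + 2*5) + 6 = 48*(-4 - 4 + 10) + 6 = 48*2 + 6 = 96 + 6 = 102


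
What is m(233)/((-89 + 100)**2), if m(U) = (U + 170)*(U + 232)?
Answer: 187395/121 ≈ 1548.7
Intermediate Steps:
m(U) = (170 + U)*(232 + U)
m(233)/((-89 + 100)**2) = (39440 + 233**2 + 402*233)/((-89 + 100)**2) = (39440 + 54289 + 93666)/(11**2) = 187395/121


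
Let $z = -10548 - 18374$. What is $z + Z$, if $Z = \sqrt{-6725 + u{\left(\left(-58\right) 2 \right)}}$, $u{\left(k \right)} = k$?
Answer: $-28922 + i \sqrt{6841} \approx -28922.0 + 82.71 i$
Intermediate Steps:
$z = -28922$ ($z = -10548 - 18374 = -28922$)
$Z = i \sqrt{6841}$ ($Z = \sqrt{-6725 - 116} = \sqrt{-6841} = i \sqrt{6841} \approx 82.71 i$)
$z + Z = -28922 + i \sqrt{6841}$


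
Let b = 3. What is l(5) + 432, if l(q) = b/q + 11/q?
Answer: 2174/5 ≈ 434.80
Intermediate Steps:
l(q) = 14/q (l(q) = 3/q + 11/q = 14/q)
l(5) + 432 = 14/5 + 432 = 2174/5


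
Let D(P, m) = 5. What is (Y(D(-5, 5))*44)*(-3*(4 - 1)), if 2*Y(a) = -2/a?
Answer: 396/5 ≈ 79.200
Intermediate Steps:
Y(a) = -1/a (Y(a) = (-2/a)/2 = -1/a)
(Y(D(-5, 5))*44)*(-3*(4 - 1)) = (-1/5*44)*(-3*(4 - 1)) = (-1*⅕*44)*(-3*3) = -⅕*44*(-9) = -44/5*(-9) = 396/5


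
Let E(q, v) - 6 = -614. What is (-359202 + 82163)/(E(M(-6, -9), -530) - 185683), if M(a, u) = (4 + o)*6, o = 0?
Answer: 39577/26613 ≈ 1.4871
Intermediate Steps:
M(a, u) = 24 (M(a, u) = (4 + 0)*6 = 4*6 = 24)
E(q, v) = -608 (E(q, v) = 6 - 614 = -608)
(-359202 + 82163)/(E(M(-6, -9), -530) - 185683) = (-359202 + 82163)/(-608 - 185683) = -277039/(-186291) = -277039*(-1/186291) = 39577/26613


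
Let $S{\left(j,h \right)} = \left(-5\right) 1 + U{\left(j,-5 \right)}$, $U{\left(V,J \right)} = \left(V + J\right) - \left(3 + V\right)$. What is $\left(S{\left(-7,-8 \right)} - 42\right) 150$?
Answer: $-8250$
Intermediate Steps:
$U{\left(V,J \right)} = -3 + J$ ($U{\left(V,J \right)} = \left(J + V\right) - \left(3 + V\right) = -3 + J$)
$S{\left(j,h \right)} = -13$ ($S{\left(j,h \right)} = \left(-5\right) 1 - 8 = -5 - 8 = -13$)
$\left(S{\left(-7,-8 \right)} - 42\right) 150 = \left(-13 - 42\right) 150 = \left(-55\right) 150 = -8250$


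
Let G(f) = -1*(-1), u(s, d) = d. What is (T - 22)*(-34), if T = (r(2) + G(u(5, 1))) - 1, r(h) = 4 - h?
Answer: 680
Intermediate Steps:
G(f) = 1
T = 2 (T = ((4 - 1*2) + 1) - 1 = ((4 - 2) + 1) - 1 = (2 + 1) - 1 = 3 - 1 = 2)
(T - 22)*(-34) = (2 - 22)*(-34) = -20*(-34) = 680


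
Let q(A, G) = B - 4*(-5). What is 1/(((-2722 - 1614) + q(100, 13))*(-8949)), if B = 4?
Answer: 1/38588088 ≈ 2.5915e-8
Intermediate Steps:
q(A, G) = 24 (q(A, G) = 4 - 4*(-5) = 4 + 20 = 24)
1/(((-2722 - 1614) + q(100, 13))*(-8949)) = 1/(((-2722 - 1614) + 24)*(-8949)) = -1/8949/(-4336 + 24) = -1/8949/(-4312) = -1/4312*(-1/8949) = 1/38588088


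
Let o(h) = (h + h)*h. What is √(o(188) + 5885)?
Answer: √76573 ≈ 276.72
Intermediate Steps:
o(h) = 2*h² (o(h) = (2*h)*h = 2*h²)
√(o(188) + 5885) = √(2*188² + 5885) = √(2*35344 + 5885) = √(70688 + 5885) = √76573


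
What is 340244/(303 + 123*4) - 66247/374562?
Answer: 42463268921/99258930 ≈ 427.80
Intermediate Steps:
340244/(303 + 123*4) - 66247/374562 = 340244/(303 + 492) - 66247*1/374562 = 340244/795 - 66247/374562 = 42463268921/99258930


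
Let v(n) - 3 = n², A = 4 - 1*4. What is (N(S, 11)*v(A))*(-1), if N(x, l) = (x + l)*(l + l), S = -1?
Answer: -660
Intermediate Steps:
A = 0 (A = 4 - 4 = 0)
N(x, l) = 2*l*(l + x) (N(x, l) = (l + x)*(2*l) = 2*l*(l + x))
v(n) = 3 + n²
(N(S, 11)*v(A))*(-1) = ((2*11*(11 - 1))*(3 + 0²))*(-1) = ((2*11*10)*(3 + 0))*(-1) = (220*3)*(-1) = 660*(-1) = -660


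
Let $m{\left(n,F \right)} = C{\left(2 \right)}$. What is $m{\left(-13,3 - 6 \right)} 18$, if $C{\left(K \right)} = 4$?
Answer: $72$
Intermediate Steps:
$m{\left(n,F \right)} = 4$
$m{\left(-13,3 - 6 \right)} 18 = 4 \cdot 18 = 72$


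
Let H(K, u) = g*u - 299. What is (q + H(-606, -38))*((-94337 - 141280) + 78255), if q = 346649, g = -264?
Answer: -56080984284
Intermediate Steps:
H(K, u) = -299 - 264*u (H(K, u) = -264*u - 299 = -299 - 264*u)
(q + H(-606, -38))*((-94337 - 141280) + 78255) = (346649 + (-299 - 264*(-38)))*((-94337 - 141280) + 78255) = (346649 + (-299 + 10032))*(-235617 + 78255) = (346649 + 9733)*(-157362) = 356382*(-157362) = -56080984284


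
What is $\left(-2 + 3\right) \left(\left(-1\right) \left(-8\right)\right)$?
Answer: $8$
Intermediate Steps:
$\left(-2 + 3\right) \left(\left(-1\right) \left(-8\right)\right) = 1 \cdot 8 = 8$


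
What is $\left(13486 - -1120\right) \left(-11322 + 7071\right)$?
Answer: $-62090106$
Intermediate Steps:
$\left(13486 - -1120\right) \left(-11322 + 7071\right) = \left(13486 + \left(-8 + 1128\right)\right) \left(-4251\right) = \left(13486 + 1120\right) \left(-4251\right) = 14606 \left(-4251\right) = -62090106$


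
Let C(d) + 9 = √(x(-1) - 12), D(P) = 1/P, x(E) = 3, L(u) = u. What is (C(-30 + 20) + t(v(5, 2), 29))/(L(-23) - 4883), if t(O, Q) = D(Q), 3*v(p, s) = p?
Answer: 130/71137 - 3*I/4906 ≈ 0.0018275 - 0.0006115*I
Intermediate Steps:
D(P) = 1/P
v(p, s) = p/3
t(O, Q) = 1/Q
C(d) = -9 + 3*I (C(d) = -9 + √(3 - 12) = -9 + √(-9) = -9 + 3*I)
(C(-30 + 20) + t(v(5, 2), 29))/(L(-23) - 4883) = ((-9 + 3*I) + 1/29)/(-23 - 4883) = ((-9 + 3*I) + 1/29)/(-4906) = (-260/29 + 3*I)*(-1/4906) = 130/71137 - 3*I/4906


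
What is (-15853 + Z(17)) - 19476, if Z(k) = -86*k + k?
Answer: -36774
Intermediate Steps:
Z(k) = -85*k
(-15853 + Z(17)) - 19476 = (-15853 - 85*17) - 19476 = (-15853 - 1445) - 19476 = -17298 - 19476 = -36774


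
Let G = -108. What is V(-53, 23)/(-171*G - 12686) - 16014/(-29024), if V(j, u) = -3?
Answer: 23126469/41954192 ≈ 0.55123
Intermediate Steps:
V(-53, 23)/(-171*G - 12686) - 16014/(-29024) = -3/(-171*(-108) - 12686) - 16014/(-29024) = -3/(18468 - 12686) - 16014*(-1/29024) = -3/5782 + 8007/14512 = 23126469/41954192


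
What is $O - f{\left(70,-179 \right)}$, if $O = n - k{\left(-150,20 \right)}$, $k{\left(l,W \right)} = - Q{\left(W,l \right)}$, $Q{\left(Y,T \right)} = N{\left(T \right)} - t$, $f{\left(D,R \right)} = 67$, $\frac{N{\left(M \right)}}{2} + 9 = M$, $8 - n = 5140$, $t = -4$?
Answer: $-5513$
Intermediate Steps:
$n = -5132$ ($n = 8 - 5140 = -5132$)
$N{\left(M \right)} = -18 + 2 M$
$Q{\left(Y,T \right)} = -14 + 2 T$ ($Q{\left(Y,T \right)} = \left(-18 + 2 T\right) - -4 = \left(-18 + 2 T\right) + 4 = -14 + 2 T$)
$k{\left(l,W \right)} = 14 - 2 l$ ($k{\left(l,W \right)} = - (-14 + 2 l) = 14 - 2 l$)
$O = -5446$ ($O = -5132 - \left(14 - -300\right) = -5132 - \left(14 + 300\right) = -5132 - 314 = -5446$)
$O - f{\left(70,-179 \right)} = -5446 - 67 = -5513$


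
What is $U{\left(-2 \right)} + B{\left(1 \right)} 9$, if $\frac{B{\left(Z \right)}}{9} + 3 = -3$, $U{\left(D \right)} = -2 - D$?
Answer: $-486$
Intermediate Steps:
$B{\left(Z \right)} = -54$ ($B{\left(Z \right)} = -27 + 9 \left(-3\right) = -27 - 27 = -54$)
$U{\left(-2 \right)} + B{\left(1 \right)} 9 = \left(-2 - -2\right) - 486 = \left(-2 + 2\right) - 486 = 0 - 486 = -486$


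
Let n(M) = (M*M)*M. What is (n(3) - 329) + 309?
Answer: 7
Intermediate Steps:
n(M) = M**3 (n(M) = M**2*M = M**3)
(n(3) - 329) + 309 = (3**3 - 329) + 309 = (27 - 329) + 309 = -302 + 309 = 7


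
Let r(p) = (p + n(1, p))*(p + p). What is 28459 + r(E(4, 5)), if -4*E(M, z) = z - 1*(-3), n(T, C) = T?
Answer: 28463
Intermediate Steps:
E(M, z) = -¾ - z/4 (E(M, z) = -(z - 1*(-3))/4 = -(z + 3)/4 = -(3 + z)/4 = -¾ - z/4)
r(p) = 2*p*(1 + p) (r(p) = (p + 1)*(p + p) = (1 + p)*(2*p) = 2*p*(1 + p))
28459 + r(E(4, 5)) = 28459 + 2*(-¾ - ¼*5)*(1 + (-¾ - ¼*5)) = 28459 + 2*(-¾ - 5/4)*(1 + (-¾ - 5/4)) = 28459 + 2*(-2)*(1 - 2) = 28459 + 2*(-2)*(-1) = 28459 + 4 = 28463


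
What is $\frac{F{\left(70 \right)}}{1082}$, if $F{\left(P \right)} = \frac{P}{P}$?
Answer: $\frac{1}{1082} \approx 0.00092421$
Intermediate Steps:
$F{\left(P \right)} = 1$
$\frac{F{\left(70 \right)}}{1082} = 1 \cdot \frac{1}{1082} = \frac{1}{1082}$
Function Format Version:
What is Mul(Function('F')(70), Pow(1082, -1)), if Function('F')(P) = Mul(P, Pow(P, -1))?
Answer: Rational(1, 1082) ≈ 0.00092421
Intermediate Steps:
Function('F')(P) = 1
Mul(Function('F')(70), Pow(1082, -1)) = Mul(1, Pow(1082, -1)) = Mul(1, Rational(1, 1082)) = Rational(1, 1082)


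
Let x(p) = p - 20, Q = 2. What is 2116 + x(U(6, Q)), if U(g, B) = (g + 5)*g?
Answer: 2162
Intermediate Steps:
U(g, B) = g*(5 + g) (U(g, B) = (5 + g)*g = g*(5 + g))
x(p) = -20 + p
2116 + x(U(6, Q)) = 2116 + (-20 + 6*(5 + 6)) = 2116 + (-20 + 6*11) = 2116 + (-20 + 66) = 2116 + 46 = 2162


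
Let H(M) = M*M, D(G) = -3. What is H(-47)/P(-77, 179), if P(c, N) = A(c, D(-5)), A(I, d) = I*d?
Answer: 2209/231 ≈ 9.5628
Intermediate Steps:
P(c, N) = -3*c (P(c, N) = c*(-3) = -3*c)
H(M) = M²
H(-47)/P(-77, 179) = (-47)²/((-3*(-77))) = 2209/231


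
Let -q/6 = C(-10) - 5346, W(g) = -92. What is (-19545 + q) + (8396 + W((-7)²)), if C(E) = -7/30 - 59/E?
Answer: 20801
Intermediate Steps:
C(E) = -7/30 - 59/E (C(E) = -7*1/30 - 59/E = -7/30 - 59/E)
q = 32042 (q = -6*((-7/30 - 59/(-10)) - 5346) = -6*((-7/30 - 59*(-⅒)) - 5346) = -6*((-7/30 + 59/10) - 5346) = -6*(17/3 - 5346) = -6*(-16021/3) = 32042)
(-19545 + q) + (8396 + W((-7)²)) = (-19545 + 32042) + (8396 - 92) = 12497 + 8304 = 20801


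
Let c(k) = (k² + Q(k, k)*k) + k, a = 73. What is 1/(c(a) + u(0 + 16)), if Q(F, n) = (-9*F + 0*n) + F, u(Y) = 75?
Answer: -1/37155 ≈ -2.6914e-5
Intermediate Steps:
Q(F, n) = -8*F (Q(F, n) = (-9*F + 0) + F = -9*F + F = -8*F)
c(k) = k - 7*k² (c(k) = (k² + (-8*k)*k) + k = (k² - 8*k²) + k = -7*k² + k = k - 7*k²)
1/(c(a) + u(0 + 16)) = 1/(73*(1 - 7*73) + 75) = 1/(73*(1 - 511) + 75) = 1/(73*(-510) + 75) = 1/(-37230 + 75) = 1/(-37155) = -1/37155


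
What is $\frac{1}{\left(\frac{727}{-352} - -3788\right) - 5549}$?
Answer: $- \frac{352}{620599} \approx -0.00056719$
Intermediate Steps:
$\frac{1}{\left(\frac{727}{-352} - -3788\right) - 5549} = \frac{1}{\left(727 \left(- \frac{1}{352}\right) + 3788\right) - 5549} = \frac{1}{\left(- \frac{727}{352} + 3788\right) - 5549} = \frac{1}{\frac{1332649}{352} - 5549} = \frac{1}{- \frac{620599}{352}} = - \frac{352}{620599}$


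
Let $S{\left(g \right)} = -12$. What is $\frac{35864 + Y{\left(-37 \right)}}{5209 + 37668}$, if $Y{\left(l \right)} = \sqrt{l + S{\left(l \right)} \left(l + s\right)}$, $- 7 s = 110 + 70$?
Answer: $\frac{35864}{42877} + \frac{\sqrt{35063}}{300139} \approx 0.83706$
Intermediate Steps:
$s = - \frac{180}{7}$ ($s = - \frac{110 + 70}{7} = \left(- \frac{1}{7}\right) 180 = - \frac{180}{7} \approx -25.714$)
$Y{\left(l \right)} = \sqrt{\frac{2160}{7} - 11 l}$ ($Y{\left(l \right)} = \sqrt{l - 12 \left(l - \frac{180}{7}\right)} = \sqrt{l - 12 \left(- \frac{180}{7} + l\right)} = \sqrt{l - \left(- \frac{2160}{7} + 12 l\right)} = \sqrt{\frac{2160}{7} - 11 l}$)
$\frac{35864 + Y{\left(-37 \right)}}{5209 + 37668} = \frac{35864 + \frac{\sqrt{15120 - -19943}}{7}}{5209 + 37668} = \frac{35864 + \frac{\sqrt{15120 + 19943}}{7}}{42877} = \left(35864 + \frac{\sqrt{35063}}{7}\right) \frac{1}{42877} = \frac{35864}{42877} + \frac{\sqrt{35063}}{300139}$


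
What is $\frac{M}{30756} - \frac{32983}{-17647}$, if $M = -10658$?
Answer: $\frac{413171711}{271375566} \approx 1.5225$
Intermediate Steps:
$\frac{M}{30756} - \frac{32983}{-17647} = - \frac{10658}{30756} - \frac{32983}{-17647} = \left(-10658\right) \frac{1}{30756} - - \frac{32983}{17647} = - \frac{5329}{15378} + \frac{32983}{17647} = \frac{413171711}{271375566}$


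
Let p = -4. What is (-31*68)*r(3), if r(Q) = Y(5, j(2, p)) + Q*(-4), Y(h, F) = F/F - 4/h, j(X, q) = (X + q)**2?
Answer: 124372/5 ≈ 24874.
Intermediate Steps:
Y(h, F) = 1 - 4/h
r(Q) = 1/5 - 4*Q (r(Q) = (-4 + 5)/5 + Q*(-4) = (1/5)*1 - 4*Q = 1/5 - 4*Q)
(-31*68)*r(3) = (-31*68)*(1/5 - 4*3) = -2108*(1/5 - 12) = -2108*(-59/5) = 124372/5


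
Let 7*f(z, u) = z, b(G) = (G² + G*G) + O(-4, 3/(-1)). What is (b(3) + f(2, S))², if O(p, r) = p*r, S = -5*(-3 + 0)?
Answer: 44944/49 ≈ 917.22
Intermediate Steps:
S = 15 (S = -5*(-3) = 15)
b(G) = 12 + 2*G² (b(G) = (G² + G*G) - 12/(-1) = (G² + G²) - 12*(-1) = 2*G² - 4*(-3) = 2*G² + 12 = 12 + 2*G²)
f(z, u) = z/7
(b(3) + f(2, S))² = ((12 + 2*3²) + (⅐)*2)² = ((12 + 2*9) + 2/7)² = ((12 + 18) + 2/7)² = (30 + 2/7)² = (212/7)² = 44944/49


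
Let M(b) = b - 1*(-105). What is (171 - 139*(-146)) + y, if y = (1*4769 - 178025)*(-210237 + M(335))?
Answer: 36348609497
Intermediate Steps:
M(b) = 105 + b (M(b) = b + 105 = 105 + b)
y = 36348589032 (y = (1*4769 - 178025)*(-210237 + (105 + 335)) = (4769 - 178025)*(-210237 + 440) = -173256*(-209797) = 36348589032)
(171 - 139*(-146)) + y = (171 - 139*(-146)) + 36348589032 = (171 + 20294) + 36348589032 = 20465 + 36348589032 = 36348609497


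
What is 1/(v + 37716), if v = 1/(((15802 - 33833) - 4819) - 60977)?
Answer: 83827/3161619131 ≈ 2.6514e-5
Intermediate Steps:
v = -1/83827 (v = 1/((-18031 - 4819) - 60977) = 1/(-22850 - 60977) = 1/(-83827) = -1/83827 ≈ -1.1929e-5)
1/(v + 37716) = 1/(-1/83827 + 37716) = 1/(3161619131/83827) = 83827/3161619131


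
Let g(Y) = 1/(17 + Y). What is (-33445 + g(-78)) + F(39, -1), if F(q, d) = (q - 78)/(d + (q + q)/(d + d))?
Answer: -81603461/2440 ≈ -33444.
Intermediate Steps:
F(q, d) = (-78 + q)/(d + q/d) (F(q, d) = (-78 + q)/(d + (2*q)/((2*d))) = (-78 + q)/(d + (2*q)*(1/(2*d))) = (-78 + q)/(d + q/d))
(-33445 + g(-78)) + F(39, -1) = (-33445 + 1/(17 - 78)) - (-78 + 39)/(39 + (-1)²) = (-33445 + 1/(-61)) - 1*(-39)/(39 + 1) = (-33445 - 1/61) - 1*(-39)/40 = -2040146/61 - 1*1/40*(-39) = -2040146/61 + 39/40 = -81603461/2440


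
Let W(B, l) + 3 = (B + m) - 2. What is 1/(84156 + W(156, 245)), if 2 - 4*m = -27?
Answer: 4/337257 ≈ 1.1860e-5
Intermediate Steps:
m = 29/4 (m = ½ - ¼*(-27) = ½ + 27/4 = 29/4 ≈ 7.2500)
W(B, l) = 9/4 + B (W(B, l) = -3 + ((B + 29/4) - 2) = -3 + ((29/4 + B) - 2) = -3 + (21/4 + B) = 9/4 + B)
1/(84156 + W(156, 245)) = 1/(84156 + (9/4 + 156)) = 1/(84156 + 633/4) = 1/(337257/4) = 4/337257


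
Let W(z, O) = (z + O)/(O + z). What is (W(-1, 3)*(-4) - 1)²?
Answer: 25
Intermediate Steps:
W(z, O) = 1 (W(z, O) = (O + z)/(O + z) = 1)
(W(-1, 3)*(-4) - 1)² = (1*(-4) - 1)² = (-4 - 1)² = (-5)² = 25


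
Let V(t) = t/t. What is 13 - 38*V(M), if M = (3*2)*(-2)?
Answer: -25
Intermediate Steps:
M = -12 (M = 6*(-2) = -12)
V(t) = 1
13 - 38*V(M) = 13 - 38*1 = 13 - 38 = -25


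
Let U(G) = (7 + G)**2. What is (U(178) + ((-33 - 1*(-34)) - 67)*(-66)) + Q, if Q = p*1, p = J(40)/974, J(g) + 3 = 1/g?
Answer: 1503115641/38960 ≈ 38581.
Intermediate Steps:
J(g) = -3 + 1/g
p = -119/38960 (p = (-3 + 1/40)/974 = (-3 + 1/40)*(1/974) = -119/40*1/974 = -119/38960 ≈ -0.0030544)
Q = -119/38960 (Q = -119/38960*1 = -119/38960 ≈ -0.0030544)
(U(178) + ((-33 - 1*(-34)) - 67)*(-66)) + Q = ((7 + 178)**2 + ((-33 - 1*(-34)) - 67)*(-66)) - 119/38960 = (185**2 + ((-33 + 34) - 67)*(-66)) - 119/38960 = (34225 + (1 - 67)*(-66)) - 119/38960 = (34225 - 66*(-66)) - 119/38960 = (34225 + 4356) - 119/38960 = 38581 - 119/38960 = 1503115641/38960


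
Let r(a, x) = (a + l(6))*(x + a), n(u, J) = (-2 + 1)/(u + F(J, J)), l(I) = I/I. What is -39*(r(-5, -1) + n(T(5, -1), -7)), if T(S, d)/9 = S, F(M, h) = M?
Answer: -35529/38 ≈ -934.97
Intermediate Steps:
l(I) = 1
T(S, d) = 9*S
n(u, J) = -1/(J + u) (n(u, J) = (-2 + 1)/(u + J) = -1/(J + u))
r(a, x) = (1 + a)*(a + x) (r(a, x) = (a + 1)*(x + a) = (1 + a)*(a + x))
-39*(r(-5, -1) + n(T(5, -1), -7)) = -39*((-5 - 1 + (-5)² - 5*(-1)) - 1/(-7 + 9*5)) = -39*((-5 - 1 + 25 + 5) - 1/(-7 + 45)) = -39*(24 - 1/38) = -39*911/38 = -35529/38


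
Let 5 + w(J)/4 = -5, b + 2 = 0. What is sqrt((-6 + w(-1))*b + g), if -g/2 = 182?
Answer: 4*I*sqrt(17) ≈ 16.492*I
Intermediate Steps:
g = -364 (g = -2*182 = -364)
b = -2 (b = -2 + 0 = -2)
w(J) = -40 (w(J) = -20 + 4*(-5) = -20 - 20 = -40)
sqrt((-6 + w(-1))*b + g) = sqrt((-6 - 40)*(-2) - 364) = sqrt(-46*(-2) - 364) = sqrt(92 - 364) = sqrt(-272) = 4*I*sqrt(17)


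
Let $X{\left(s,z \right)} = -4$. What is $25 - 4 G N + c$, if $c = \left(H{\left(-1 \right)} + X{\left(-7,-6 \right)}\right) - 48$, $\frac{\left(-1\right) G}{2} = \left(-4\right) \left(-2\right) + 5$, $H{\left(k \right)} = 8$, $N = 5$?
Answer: $12956$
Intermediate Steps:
$G = -26$ ($G = - 2 \left(\left(-4\right) \left(-2\right) + 5\right) = - 2 \left(8 + 5\right) = \left(-2\right) 13 = -26$)
$c = -44$ ($c = \left(8 - 4\right) - 48 = 4 - 48 = -44$)
$25 - 4 G N + c = 25 \left(-4\right) \left(-26\right) 5 - 44 = 25 \cdot 104 \cdot 5 - 44 = 25 \cdot 520 - 44 = 13000 - 44 = 12956$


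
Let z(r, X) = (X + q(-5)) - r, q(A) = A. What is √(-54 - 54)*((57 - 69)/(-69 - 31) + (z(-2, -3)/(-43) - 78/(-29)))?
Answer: 551646*I*√3/31175 ≈ 30.649*I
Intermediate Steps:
z(r, X) = -5 + X - r (z(r, X) = (X - 5) - r = (-5 + X) - r = -5 + X - r)
√(-54 - 54)*((57 - 69)/(-69 - 31) + (z(-2, -3)/(-43) - 78/(-29))) = √(-54 - 54)*((57 - 69)/(-69 - 31) + ((-5 - 3 - 1*(-2))/(-43) - 78/(-29))) = √(-108)*(-12/(-100) + ((-5 - 3 + 2)*(-1/43) - 78*(-1/29))) = (6*I*√3)*(-12*(-1/100) + (-6*(-1/43) + 78/29)) = (6*I*√3)*(3/25 + (6/43 + 78/29)) = (6*I*√3)*(3/25 + 3528/1247) = (6*I*√3)*(91941/31175) = 551646*I*√3/31175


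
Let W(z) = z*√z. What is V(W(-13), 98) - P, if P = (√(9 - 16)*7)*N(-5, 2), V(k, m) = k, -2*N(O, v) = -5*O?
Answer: I*(-26*√13 + 175*√7)/2 ≈ 184.63*I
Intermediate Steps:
N(O, v) = 5*O/2 (N(O, v) = -(-5)*O/2 = 5*O/2)
W(z) = z^(3/2)
P = -175*I*√7/2 (P = (√(9 - 16)*7)*((5/2)*(-5)) = (√(-7)*7)*(-25/2) = ((I*√7)*7)*(-25/2) = (7*I*√7)*(-25/2) = -175*I*√7/2 ≈ -231.5*I)
V(W(-13), 98) - P = (-13)^(3/2) - (-175)*I*√7/2 = -13*I*√13 + 175*I*√7/2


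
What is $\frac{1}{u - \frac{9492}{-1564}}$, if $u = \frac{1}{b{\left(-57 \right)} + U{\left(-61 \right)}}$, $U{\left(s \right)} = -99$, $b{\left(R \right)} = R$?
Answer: $\frac{60996}{369797} \approx 0.16494$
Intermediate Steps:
$u = - \frac{1}{156}$ ($u = \frac{1}{-57 - 99} = \frac{1}{-156} = - \frac{1}{156} \approx -0.0064103$)
$\frac{1}{u - \frac{9492}{-1564}} = \frac{1}{- \frac{1}{156} - \frac{9492}{-1564}} = \frac{1}{- \frac{1}{156} - - \frac{2373}{391}} = \frac{1}{- \frac{1}{156} + \frac{2373}{391}} = \frac{1}{\frac{369797}{60996}} = \frac{60996}{369797}$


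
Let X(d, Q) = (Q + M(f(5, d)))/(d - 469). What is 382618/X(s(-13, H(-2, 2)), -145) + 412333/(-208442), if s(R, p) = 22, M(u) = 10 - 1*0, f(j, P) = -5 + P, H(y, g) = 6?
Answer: 11883276957259/9379890 ≈ 1.2669e+6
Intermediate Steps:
M(u) = 10 (M(u) = 10 + 0 = 10)
X(d, Q) = (10 + Q)/(-469 + d) (X(d, Q) = (Q + 10)/(d - 469) = (10 + Q)/(-469 + d))
382618/X(s(-13, H(-2, 2)), -145) + 412333/(-208442) = 382618/(((10 - 145)/(-469 + 22))) + 412333/(-208442) = 382618/((-135/(-447))) + 412333*(-1/208442) = 382618/((-1/447*(-135))) - 412333/208442 = 382618/(45/149) - 412333/208442 = 382618*(149/45) - 412333/208442 = 57010082/45 - 412333/208442 = 11883276957259/9379890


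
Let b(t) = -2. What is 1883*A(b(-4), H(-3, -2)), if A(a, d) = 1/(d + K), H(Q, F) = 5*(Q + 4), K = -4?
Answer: 1883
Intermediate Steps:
H(Q, F) = 20 + 5*Q (H(Q, F) = 5*(4 + Q) = 20 + 5*Q)
A(a, d) = 1/(-4 + d) (A(a, d) = 1/(d - 4) = 1/(-4 + d))
1883*A(b(-4), H(-3, -2)) = 1883/(-4 + (20 + 5*(-3))) = 1883/(-4 + (20 - 15)) = 1883/(-4 + 5) = 1883/1 = 1883*1 = 1883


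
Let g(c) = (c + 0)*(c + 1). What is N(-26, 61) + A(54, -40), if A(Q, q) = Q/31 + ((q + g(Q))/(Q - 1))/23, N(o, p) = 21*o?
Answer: -20476138/37789 ≈ -541.85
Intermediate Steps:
g(c) = c*(1 + c)
A(Q, q) = Q/31 + (q + Q*(1 + Q))/(23*(-1 + Q)) (A(Q, q) = Q/31 + ((q + Q*(1 + Q))/(Q - 1))/23 = Q*(1/31) + ((q + Q*(1 + Q))/(-1 + Q))*(1/23) = Q/31 + ((q + Q*(1 + Q))/(-1 + Q))*(1/23) = Q/31 + (q + Q*(1 + Q))/(23*(-1 + Q)))
N(-26, 61) + A(54, -40) = 21*(-26) + (8*54 + 31*(-40) + 54*54**2)/(713*(-1 + 54)) = -546 + (1/713)*(432 - 1240 + 54*2916)/53 = -546 + (1/713)*(1/53)*(432 - 1240 + 157464) = -546 + (1/713)*(1/53)*156656 = -546 + 156656/37789 = -20476138/37789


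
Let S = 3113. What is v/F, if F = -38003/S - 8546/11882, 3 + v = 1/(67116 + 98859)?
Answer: 2302193066173/9920229152550 ≈ 0.23207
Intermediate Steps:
v = -497924/165975 (v = -3 + 1/(67116 + 98859) = -3 + 1/165975 = -497924/165975 ≈ -3.0000)
F = -239077672/18494333 (F = -38003/3113 - 8546/11882 = -38003*1/3113 - 8546*1/11882 = -38003/3113 - 4273/5941 = -239077672/18494333 ≈ -12.927)
v/F = -497924/(165975*(-239077672/18494333)) = -497924/165975*(-18494333/239077672) = 2302193066173/9920229152550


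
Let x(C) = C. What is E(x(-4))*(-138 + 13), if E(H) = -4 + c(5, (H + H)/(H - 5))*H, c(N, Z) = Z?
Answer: 8500/9 ≈ 944.44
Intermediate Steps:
E(H) = -4 + 2*H²/(-5 + H) (E(H) = -4 + ((H + H)/(H - 5))*H = -4 + ((2*H)/(-5 + H))*H = -4 + (2*H/(-5 + H))*H = -4 + 2*H²/(-5 + H))
E(x(-4))*(-138 + 13) = (2*(10 + (-4)² - 2*(-4))/(-5 - 4))*(-138 + 13) = (2*(10 + 16 + 8)/(-9))*(-125) = (2*(-⅑)*34)*(-125) = -68/9*(-125) = 8500/9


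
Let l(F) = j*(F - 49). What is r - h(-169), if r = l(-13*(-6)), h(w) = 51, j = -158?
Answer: -4633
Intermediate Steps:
l(F) = 7742 - 158*F (l(F) = -158*(F - 49) = -158*(-49 + F) = 7742 - 158*F)
r = -4582 (r = 7742 - (-2054)*(-6) = 7742 - 158*78 = 7742 - 12324 = -4582)
r - h(-169) = -4582 - 1*51 = -4582 - 51 = -4633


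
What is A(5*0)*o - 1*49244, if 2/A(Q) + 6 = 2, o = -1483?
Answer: -97005/2 ≈ -48503.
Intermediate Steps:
A(Q) = -½ (A(Q) = 2/(-6 + 2) = 2/(-4) = 2*(-¼) = -½)
A(5*0)*o - 1*49244 = -½*(-1483) - 1*49244 = 1483/2 - 49244 = -97005/2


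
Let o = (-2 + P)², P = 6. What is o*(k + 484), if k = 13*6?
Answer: 8992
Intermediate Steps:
k = 78
o = 16 (o = (-2 + 6)² = 4² = 16)
o*(k + 484) = 16*(78 + 484) = 16*562 = 8992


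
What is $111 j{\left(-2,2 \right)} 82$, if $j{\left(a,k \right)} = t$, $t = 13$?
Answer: $118326$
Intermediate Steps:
$j{\left(a,k \right)} = 13$
$111 j{\left(-2,2 \right)} 82 = 111 \cdot 13 \cdot 82 = 1443 \cdot 82 = 118326$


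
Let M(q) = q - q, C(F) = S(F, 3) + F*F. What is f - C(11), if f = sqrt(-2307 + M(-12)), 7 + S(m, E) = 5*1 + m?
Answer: -130 + I*sqrt(2307) ≈ -130.0 + 48.031*I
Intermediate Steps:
S(m, E) = -2 + m (S(m, E) = -7 + (5*1 + m) = -7 + (5 + m) = -2 + m)
C(F) = -2 + F + F**2 (C(F) = (-2 + F) + F*F = (-2 + F) + F**2 = -2 + F + F**2)
M(q) = 0
f = I*sqrt(2307) (f = sqrt(-2307 + 0) = sqrt(-2307) = I*sqrt(2307) ≈ 48.031*I)
f - C(11) = I*sqrt(2307) - (-2 + 11 + 11**2) = I*sqrt(2307) - (-2 + 11 + 121) = I*sqrt(2307) - 1*130 = I*sqrt(2307) - 130 = -130 + I*sqrt(2307)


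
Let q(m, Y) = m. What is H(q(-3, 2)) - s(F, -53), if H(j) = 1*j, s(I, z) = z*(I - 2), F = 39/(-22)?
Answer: -4465/22 ≈ -202.95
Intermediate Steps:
F = -39/22 (F = 39*(-1/22) = -39/22 ≈ -1.7727)
s(I, z) = z*(-2 + I)
H(j) = j
H(q(-3, 2)) - s(F, -53) = -3 - (-53)*(-2 - 39/22) = -3 - (-53)*(-83)/22 = -3 - 1*4399/22 = -3 - 4399/22 = -4465/22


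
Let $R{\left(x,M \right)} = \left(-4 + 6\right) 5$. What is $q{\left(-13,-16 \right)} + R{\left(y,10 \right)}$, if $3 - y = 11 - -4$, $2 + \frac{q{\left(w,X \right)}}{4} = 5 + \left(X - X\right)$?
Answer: $22$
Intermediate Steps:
$q{\left(w,X \right)} = 12$ ($q{\left(w,X \right)} = -8 + 4 \left(5 + \left(X - X\right)\right) = -8 + 4 \left(5 + 0\right) = -8 + 4 \cdot 5 = -8 + 20 = 12$)
$y = -12$ ($y = 3 - \left(11 - -4\right) = 3 - \left(11 + 4\right) = 3 - 15 = -12$)
$R{\left(x,M \right)} = 10$ ($R{\left(x,M \right)} = 2 \cdot 5 = 10$)
$q{\left(-13,-16 \right)} + R{\left(y,10 \right)} = 12 + 10 = 22$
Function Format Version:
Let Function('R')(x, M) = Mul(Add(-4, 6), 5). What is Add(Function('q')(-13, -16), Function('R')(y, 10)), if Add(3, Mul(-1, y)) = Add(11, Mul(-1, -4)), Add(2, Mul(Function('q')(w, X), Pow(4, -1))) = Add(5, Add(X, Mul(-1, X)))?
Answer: 22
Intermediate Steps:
Function('q')(w, X) = 12 (Function('q')(w, X) = Add(-8, Mul(4, Add(5, Add(X, Mul(-1, X))))) = Add(-8, Mul(4, Add(5, 0))) = Add(-8, Mul(4, 5)) = Add(-8, 20) = 12)
y = -12 (y = Add(3, Mul(-1, Add(11, Mul(-1, -4)))) = Add(3, Mul(-1, Add(11, 4))) = Add(3, Mul(-1, 15)) = Add(3, -15) = -12)
Function('R')(x, M) = 10 (Function('R')(x, M) = Mul(2, 5) = 10)
Add(Function('q')(-13, -16), Function('R')(y, 10)) = Add(12, 10) = 22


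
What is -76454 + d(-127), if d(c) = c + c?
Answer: -76708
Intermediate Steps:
d(c) = 2*c
-76454 + d(-127) = -76454 + 2*(-127) = -76454 - 254 = -76708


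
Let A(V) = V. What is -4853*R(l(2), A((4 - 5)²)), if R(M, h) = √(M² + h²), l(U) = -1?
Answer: -4853*√2 ≈ -6863.2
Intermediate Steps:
-4853*R(l(2), A((4 - 5)²)) = -4853*√((-1)² + ((4 - 5)²)²) = -4853*√(1 + ((-1)²)²) = -4853*√(1 + 1²) = -4853*√(1 + 1) = -4853*√2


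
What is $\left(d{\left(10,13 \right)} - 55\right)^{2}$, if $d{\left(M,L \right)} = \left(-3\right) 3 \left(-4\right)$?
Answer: $361$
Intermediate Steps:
$d{\left(M,L \right)} = 36$ ($d{\left(M,L \right)} = \left(-9\right) \left(-4\right) = 36$)
$\left(d{\left(10,13 \right)} - 55\right)^{2} = \left(36 - 55\right)^{2} = \left(-19\right)^{2} = 361$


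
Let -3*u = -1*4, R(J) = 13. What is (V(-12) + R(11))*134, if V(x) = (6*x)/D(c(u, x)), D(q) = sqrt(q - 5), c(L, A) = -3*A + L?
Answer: 1742 - 9648*sqrt(291)/97 ≈ 45.273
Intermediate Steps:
u = 4/3 (u = -(-1)*4/3 = -1/3*(-4) = 4/3 ≈ 1.3333)
c(L, A) = L - 3*A
D(q) = sqrt(-5 + q)
V(x) = 6*x/sqrt(-11/3 - 3*x) (V(x) = (6*x)/(sqrt(-5 + (4/3 - 3*x))) = (6*x)/(sqrt(-11/3 - 3*x)) = (6*x)/sqrt(-11/3 - 3*x) = 6*x/sqrt(-11/3 - 3*x))
(V(-12) + R(11))*134 = (6*(-12)*sqrt(3)/sqrt(-11 - 9*(-12)) + 13)*134 = (6*(-12)*sqrt(3)/sqrt(-11 + 108) + 13)*134 = (6*(-12)*sqrt(3)/sqrt(97) + 13)*134 = (6*(-12)*sqrt(3)*(sqrt(97)/97) + 13)*134 = (-72*sqrt(291)/97 + 13)*134 = (13 - 72*sqrt(291)/97)*134 = 1742 - 9648*sqrt(291)/97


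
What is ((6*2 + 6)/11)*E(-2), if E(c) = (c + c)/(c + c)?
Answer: 18/11 ≈ 1.6364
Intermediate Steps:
E(c) = 1 (E(c) = (2*c)/((2*c)) = (2*c)*(1/(2*c)) = 1)
((6*2 + 6)/11)*E(-2) = ((6*2 + 6)/11)*1 = ((12 + 6)/11)*1 = ((1/11)*18)*1 = (18/11)*1 = 18/11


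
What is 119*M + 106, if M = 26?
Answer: 3200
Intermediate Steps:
119*M + 106 = 119*26 + 106 = 3094 + 106 = 3200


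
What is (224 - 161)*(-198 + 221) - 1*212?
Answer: 1237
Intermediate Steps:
(224 - 161)*(-198 + 221) - 1*212 = 63*23 - 212 = 1449 - 212 = 1237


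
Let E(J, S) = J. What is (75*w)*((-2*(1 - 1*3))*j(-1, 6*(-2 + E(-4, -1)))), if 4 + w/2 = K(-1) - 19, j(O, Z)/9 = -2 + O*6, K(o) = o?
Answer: 1036800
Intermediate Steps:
j(O, Z) = -18 + 54*O (j(O, Z) = 9*(-2 + O*6) = 9*(-2 + 6*O) = -18 + 54*O)
w = -48 (w = -8 + 2*(-1 - 19) = -8 + 2*(-20) = -8 - 40 = -48)
(75*w)*((-2*(1 - 1*3))*j(-1, 6*(-2 + E(-4, -1)))) = (75*(-48))*((-2*(1 - 1*3))*(-18 + 54*(-1))) = -3600*(-2*(1 - 3))*(-18 - 54) = -3600*(-2*(-2))*(-72) = -14400*(-72) = -3600*(-288) = 1036800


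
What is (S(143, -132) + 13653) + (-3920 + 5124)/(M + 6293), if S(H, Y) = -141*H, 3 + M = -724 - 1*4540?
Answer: -3339028/513 ≈ -6508.8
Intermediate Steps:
M = -5267 (M = -3 + (-724 - 1*4540) = -3 + (-724 - 4540) = -3 - 5264 = -5267)
(S(143, -132) + 13653) + (-3920 + 5124)/(M + 6293) = (-141*143 + 13653) + (-3920 + 5124)/(-5267 + 6293) = (-20163 + 13653) + 1204/1026 = -6510 + 1204*(1/1026) = -6510 + 602/513 = -3339028/513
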